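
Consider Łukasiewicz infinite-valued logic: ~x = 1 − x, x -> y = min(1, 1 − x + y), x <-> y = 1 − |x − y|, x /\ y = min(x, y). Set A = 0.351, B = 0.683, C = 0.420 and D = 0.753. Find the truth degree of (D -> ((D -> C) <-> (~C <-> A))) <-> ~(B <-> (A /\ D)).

D -> C = min(1, 1 − 0.753 + 0.420) = min(1, 0.667) = 0.667
~C = 1 − 0.420 = 0.580
~C <-> A = 1 − |0.580 − 0.351| = 1 − 0.229 = 0.771
(D -> C) <-> (~C <-> A) = 1 − |0.667 − 0.771| = 1 − 0.104 = 0.896
D -> ((D -> C) <-> (~C <-> A)) = min(1, 1 − 0.753 + 0.896) = min(1, 1.143) = 1.000
A /\ D = min(0.351, 0.753) = 0.351
B <-> (A /\ D) = 1 − |0.683 − 0.351| = 1 − 0.332 = 0.668
~(B <-> (A /\ D)) = 1 − 0.668 = 0.332
(D -> ((D -> C) <-> (~C <-> A))) <-> ~(B <-> (A /\ D)) = 1 − |1.000 − 0.332| = 1 − 0.668 = 0.332

0.332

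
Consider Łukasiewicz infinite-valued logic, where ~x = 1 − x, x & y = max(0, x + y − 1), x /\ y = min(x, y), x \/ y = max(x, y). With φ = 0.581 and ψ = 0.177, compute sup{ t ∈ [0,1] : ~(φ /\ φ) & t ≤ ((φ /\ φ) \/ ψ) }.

φ /\ φ = min(0.581, 0.581) = 0.581
~(φ /\ φ) = 1 − 0.581 = 0.419
So the left factor is ~(φ /\ φ) = 0.419.
(φ /\ φ) \/ ψ = max(0.581, 0.177) = 0.581
So the right-hand bound is (φ /\ φ) \/ ψ = 0.581.
The residuum of the Łukasiewicz t-norm gives the supremum: min(1, 1 − 0.419 + 0.581).
1 − 0.419 + 0.581 = 1.162, so t = min(1, 1.162) = 1.000.
Check: 0.419 & 1.000 = max(0, 0.419) = 0.419 ≤ 0.581.

1.000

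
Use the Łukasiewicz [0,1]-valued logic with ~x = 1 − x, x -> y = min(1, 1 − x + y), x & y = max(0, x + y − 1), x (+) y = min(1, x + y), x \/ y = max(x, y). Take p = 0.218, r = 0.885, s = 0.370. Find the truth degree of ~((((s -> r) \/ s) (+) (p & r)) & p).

s -> r = min(1, 1 − 0.370 + 0.885) = min(1, 1.515) = 1.000
(s -> r) \/ s = max(1.000, 0.370) = 1.000
p & r = max(0, 0.218 + 0.885 − 1) = max(0, 0.103) = 0.103
((s -> r) \/ s) (+) (p & r) = min(1, 1.000 + 0.103) = min(1, 1.103) = 1.000
(((s -> r) \/ s) (+) (p & r)) & p = max(0, 1.000 + 0.218 − 1) = max(0, 0.218) = 0.218
~((((s -> r) \/ s) (+) (p & r)) & p) = 1 − 0.218 = 0.782

0.782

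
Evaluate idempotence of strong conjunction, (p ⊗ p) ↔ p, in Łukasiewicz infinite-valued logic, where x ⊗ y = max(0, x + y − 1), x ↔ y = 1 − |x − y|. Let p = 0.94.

0.94

p ⊗ p = max(0, 0.94 + 0.94 − 1) = max(0, 0.88) = 0.88
(p ⊗ p) ↔ p = 1 − |0.88 − 0.94| = 1 − 0.06 = 0.94
(The value 0.94 < 1 shows this instance is not satisfied; fails in Ł∞ since a ⊗ a = max(0, 2a−1) ≠ a in general.)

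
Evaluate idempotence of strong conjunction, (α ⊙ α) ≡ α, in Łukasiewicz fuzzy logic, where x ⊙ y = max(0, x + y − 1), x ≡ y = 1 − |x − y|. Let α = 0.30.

0.70

α ⊙ α = max(0, 0.30 + 0.30 − 1) = max(0, -0.40) = 0.00
(α ⊙ α) ≡ α = 1 − |0.00 − 0.30| = 1 − 0.30 = 0.70
(The value 0.70 < 1 shows this instance is not satisfied; fails in Ł∞ since a ⊗ a = max(0, 2a−1) ≠ a in general.)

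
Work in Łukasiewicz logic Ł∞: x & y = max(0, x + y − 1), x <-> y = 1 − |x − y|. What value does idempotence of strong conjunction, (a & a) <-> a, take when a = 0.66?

a & a = max(0, 0.66 + 0.66 − 1) = max(0, 0.32) = 0.32
(a & a) <-> a = 1 − |0.32 − 0.66| = 1 − 0.34 = 0.66
(The value 0.66 < 1 shows this instance is not satisfied; fails in Ł∞ since a ⊗ a = max(0, 2a−1) ≠ a in general.)

0.66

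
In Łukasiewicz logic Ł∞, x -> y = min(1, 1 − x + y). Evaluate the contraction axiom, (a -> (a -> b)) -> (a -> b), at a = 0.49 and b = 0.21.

a -> b = min(1, 1 − 0.49 + 0.21) = min(1, 0.72) = 0.72
a -> (a -> b) = min(1, 1 − 0.49 + 0.72) = min(1, 1.23) = 1.00
(a -> (a -> b)) -> (a -> b) = min(1, 1 − 1.00 + 0.72) = min(1, 0.72) = 0.72
(The value 0.72 < 1 shows this instance is not satisfied; fails in Ł∞ (the t-norm is not idempotent).)

0.72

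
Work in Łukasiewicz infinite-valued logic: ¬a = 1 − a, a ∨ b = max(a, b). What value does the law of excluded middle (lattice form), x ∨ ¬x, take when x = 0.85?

¬x = 1 − 0.85 = 0.15
x ∨ ¬x = max(0.85, 0.15) = 0.85
(The value 0.85 < 1 shows this instance is not satisfied; not a Ł∞-tautology — its value is max(a, 1−a).)

0.85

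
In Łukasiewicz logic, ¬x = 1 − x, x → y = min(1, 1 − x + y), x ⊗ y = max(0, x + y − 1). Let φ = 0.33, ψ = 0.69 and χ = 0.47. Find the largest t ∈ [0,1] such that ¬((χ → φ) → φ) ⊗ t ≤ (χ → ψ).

χ → φ = min(1, 1 − 0.47 + 0.33) = min(1, 0.86) = 0.86
(χ → φ) → φ = min(1, 1 − 0.86 + 0.33) = min(1, 0.47) = 0.47
¬((χ → φ) → φ) = 1 − 0.47 = 0.53
So the left factor is ¬((χ → φ) → φ) = 0.53.
χ → ψ = min(1, 1 − 0.47 + 0.69) = min(1, 1.22) = 1.00
So the right-hand bound is χ → ψ = 1.00.
The residuum of the Łukasiewicz t-norm gives the supremum: min(1, 1 − 0.53 + 1.00).
1 − 0.53 + 1.00 = 1.47, so t = min(1, 1.47) = 1.00.
Check: 0.53 ⊗ 1.00 = max(0, 0.53) = 0.53 ≤ 1.00.

1.00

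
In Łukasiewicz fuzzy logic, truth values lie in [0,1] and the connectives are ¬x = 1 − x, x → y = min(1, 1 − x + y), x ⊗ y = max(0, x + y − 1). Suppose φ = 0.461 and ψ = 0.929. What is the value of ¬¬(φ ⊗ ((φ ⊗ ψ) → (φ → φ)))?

φ ⊗ ψ = max(0, 0.461 + 0.929 − 1) = max(0, 0.390) = 0.390
φ → φ = min(1, 1 − 0.461 + 0.461) = min(1, 1.000) = 1.000
(φ ⊗ ψ) → (φ → φ) = min(1, 1 − 0.390 + 1.000) = min(1, 1.610) = 1.000
φ ⊗ ((φ ⊗ ψ) → (φ → φ)) = max(0, 0.461 + 1.000 − 1) = max(0, 0.461) = 0.461
¬(φ ⊗ ((φ ⊗ ψ) → (φ → φ))) = 1 − 0.461 = 0.539
¬¬(φ ⊗ ((φ ⊗ ψ) → (φ → φ))) = 1 − 0.539 = 0.461

0.461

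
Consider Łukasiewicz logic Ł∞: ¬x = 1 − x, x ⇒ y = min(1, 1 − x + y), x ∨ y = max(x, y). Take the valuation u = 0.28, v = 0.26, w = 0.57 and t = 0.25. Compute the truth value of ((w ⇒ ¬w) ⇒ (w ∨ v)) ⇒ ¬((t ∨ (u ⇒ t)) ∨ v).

0.32

¬w = 1 − 0.57 = 0.43
w ⇒ ¬w = min(1, 1 − 0.57 + 0.43) = min(1, 0.86) = 0.86
w ∨ v = max(0.57, 0.26) = 0.57
(w ⇒ ¬w) ⇒ (w ∨ v) = min(1, 1 − 0.86 + 0.57) = min(1, 0.71) = 0.71
u ⇒ t = min(1, 1 − 0.28 + 0.25) = min(1, 0.97) = 0.97
t ∨ (u ⇒ t) = max(0.25, 0.97) = 0.97
(t ∨ (u ⇒ t)) ∨ v = max(0.97, 0.26) = 0.97
¬((t ∨ (u ⇒ t)) ∨ v) = 1 − 0.97 = 0.03
((w ⇒ ¬w) ⇒ (w ∨ v)) ⇒ ¬((t ∨ (u ⇒ t)) ∨ v) = min(1, 1 − 0.71 + 0.03) = min(1, 0.32) = 0.32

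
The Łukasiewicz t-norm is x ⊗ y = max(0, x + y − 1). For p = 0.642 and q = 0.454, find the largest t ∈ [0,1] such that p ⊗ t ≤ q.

The residuum of the Łukasiewicz t-norm gives the supremum: min(1, 1 − 0.642 + 0.454).
1 − 0.642 + 0.454 = 0.812, so t = min(1, 0.812) = 0.812.
Check: 0.642 ⊗ 0.812 = max(0, 0.454) = 0.454 ≤ 0.454.

0.812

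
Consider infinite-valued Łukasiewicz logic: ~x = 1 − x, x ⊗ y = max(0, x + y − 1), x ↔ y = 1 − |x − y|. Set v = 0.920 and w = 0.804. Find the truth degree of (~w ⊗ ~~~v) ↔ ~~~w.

~w = 1 − 0.804 = 0.196
~v = 1 − 0.920 = 0.080
~~v = 1 − 0.080 = 0.920
~~~v = 1 − 0.920 = 0.080
~w ⊗ ~~~v = max(0, 0.196 + 0.080 − 1) = max(0, -0.724) = 0.000
~~w = 1 − 0.196 = 0.804
~~~w = 1 − 0.804 = 0.196
(~w ⊗ ~~~v) ↔ ~~~w = 1 − |0.000 − 0.196| = 1 − 0.196 = 0.804

0.804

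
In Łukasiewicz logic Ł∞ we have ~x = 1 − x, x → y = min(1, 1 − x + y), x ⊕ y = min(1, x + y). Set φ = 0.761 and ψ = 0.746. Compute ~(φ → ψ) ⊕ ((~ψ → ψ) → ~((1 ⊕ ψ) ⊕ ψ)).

0.015

φ → ψ = min(1, 1 − 0.761 + 0.746) = min(1, 0.985) = 0.985
~(φ → ψ) = 1 − 0.985 = 0.015
~ψ = 1 − 0.746 = 0.254
~ψ → ψ = min(1, 1 − 0.254 + 0.746) = min(1, 1.492) = 1.000
1 ⊕ ψ = min(1, 1.000 + 0.746) = min(1, 1.746) = 1.000
(1 ⊕ ψ) ⊕ ψ = min(1, 1.000 + 0.746) = min(1, 1.746) = 1.000
~((1 ⊕ ψ) ⊕ ψ) = 1 − 1.000 = 0.000
(~ψ → ψ) → ~((1 ⊕ ψ) ⊕ ψ) = min(1, 1 − 1.000 + 0.000) = min(1, 0.000) = 0.000
~(φ → ψ) ⊕ ((~ψ → ψ) → ~((1 ⊕ ψ) ⊕ ψ)) = min(1, 0.015 + 0.000) = min(1, 0.015) = 0.015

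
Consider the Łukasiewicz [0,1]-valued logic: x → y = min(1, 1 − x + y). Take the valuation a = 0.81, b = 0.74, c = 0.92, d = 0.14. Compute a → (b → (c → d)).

0.67

c → d = min(1, 1 − 0.92 + 0.14) = min(1, 0.22) = 0.22
b → (c → d) = min(1, 1 − 0.74 + 0.22) = min(1, 0.48) = 0.48
a → (b → (c → d)) = min(1, 1 − 0.81 + 0.48) = min(1, 0.67) = 0.67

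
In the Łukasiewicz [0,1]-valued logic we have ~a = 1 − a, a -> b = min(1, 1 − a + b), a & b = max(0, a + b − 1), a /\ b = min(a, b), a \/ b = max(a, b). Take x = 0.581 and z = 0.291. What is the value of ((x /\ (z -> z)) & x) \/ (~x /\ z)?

z -> z = min(1, 1 − 0.291 + 0.291) = min(1, 1.000) = 1.000
x /\ (z -> z) = min(0.581, 1.000) = 0.581
(x /\ (z -> z)) & x = max(0, 0.581 + 0.581 − 1) = max(0, 0.162) = 0.162
~x = 1 − 0.581 = 0.419
~x /\ z = min(0.419, 0.291) = 0.291
((x /\ (z -> z)) & x) \/ (~x /\ z) = max(0.162, 0.291) = 0.291

0.291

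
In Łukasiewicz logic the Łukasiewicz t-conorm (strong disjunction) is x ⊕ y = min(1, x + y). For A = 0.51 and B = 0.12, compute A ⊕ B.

0.63

A ⊕ B = min(1, 0.51 + 0.12) = min(1, 0.63) = 0.63
For comparison, the Gödel t-conorm max(x, y) would give 0.51.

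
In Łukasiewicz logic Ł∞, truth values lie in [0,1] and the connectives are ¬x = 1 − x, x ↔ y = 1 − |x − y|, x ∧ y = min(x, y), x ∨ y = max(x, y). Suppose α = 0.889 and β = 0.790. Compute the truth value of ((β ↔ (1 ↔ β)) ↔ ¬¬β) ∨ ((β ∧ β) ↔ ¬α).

1 ↔ β = 1 − |1.000 − 0.790| = 1 − 0.210 = 0.790
β ↔ (1 ↔ β) = 1 − |0.790 − 0.790| = 1 − 0.000 = 1.000
¬β = 1 − 0.790 = 0.210
¬¬β = 1 − 0.210 = 0.790
(β ↔ (1 ↔ β)) ↔ ¬¬β = 1 − |1.000 − 0.790| = 1 − 0.210 = 0.790
β ∧ β = min(0.790, 0.790) = 0.790
¬α = 1 − 0.889 = 0.111
(β ∧ β) ↔ ¬α = 1 − |0.790 − 0.111| = 1 − 0.679 = 0.321
((β ↔ (1 ↔ β)) ↔ ¬¬β) ∨ ((β ∧ β) ↔ ¬α) = max(0.790, 0.321) = 0.790

0.790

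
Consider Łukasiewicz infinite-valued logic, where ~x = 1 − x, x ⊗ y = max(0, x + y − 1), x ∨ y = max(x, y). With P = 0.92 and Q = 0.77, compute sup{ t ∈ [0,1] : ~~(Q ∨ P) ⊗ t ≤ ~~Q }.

Q ∨ P = max(0.77, 0.92) = 0.92
~(Q ∨ P) = 1 − 0.92 = 0.08
~~(Q ∨ P) = 1 − 0.08 = 0.92
So the left factor is ~~(Q ∨ P) = 0.92.
~Q = 1 − 0.77 = 0.23
~~Q = 1 − 0.23 = 0.77
So the right-hand bound is ~~Q = 0.77.
The residuum of the Łukasiewicz t-norm gives the supremum: min(1, 1 − 0.92 + 0.77).
1 − 0.92 + 0.77 = 0.85, so t = min(1, 0.85) = 0.85.
Check: 0.92 ⊗ 0.85 = max(0, 0.77) = 0.77 ≤ 0.77.

0.85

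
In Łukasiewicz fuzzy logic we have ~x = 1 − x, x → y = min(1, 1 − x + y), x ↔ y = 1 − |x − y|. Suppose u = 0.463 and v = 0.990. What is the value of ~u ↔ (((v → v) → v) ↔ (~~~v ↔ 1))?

~u = 1 − 0.463 = 0.537
v → v = min(1, 1 − 0.990 + 0.990) = min(1, 1.000) = 1.000
(v → v) → v = min(1, 1 − 1.000 + 0.990) = min(1, 0.990) = 0.990
~v = 1 − 0.990 = 0.010
~~v = 1 − 0.010 = 0.990
~~~v = 1 − 0.990 = 0.010
~~~v ↔ 1 = 1 − |0.010 − 1.000| = 1 − 0.990 = 0.010
((v → v) → v) ↔ (~~~v ↔ 1) = 1 − |0.990 − 0.010| = 1 − 0.980 = 0.020
~u ↔ (((v → v) → v) ↔ (~~~v ↔ 1)) = 1 − |0.537 − 0.020| = 1 − 0.517 = 0.483

0.483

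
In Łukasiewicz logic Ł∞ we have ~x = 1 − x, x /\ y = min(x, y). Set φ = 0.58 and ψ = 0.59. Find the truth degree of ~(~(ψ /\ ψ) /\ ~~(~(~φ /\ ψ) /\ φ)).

ψ /\ ψ = min(0.59, 0.59) = 0.59
~(ψ /\ ψ) = 1 − 0.59 = 0.41
~φ = 1 − 0.58 = 0.42
~φ /\ ψ = min(0.42, 0.59) = 0.42
~(~φ /\ ψ) = 1 − 0.42 = 0.58
~(~φ /\ ψ) /\ φ = min(0.58, 0.58) = 0.58
~(~(~φ /\ ψ) /\ φ) = 1 − 0.58 = 0.42
~~(~(~φ /\ ψ) /\ φ) = 1 − 0.42 = 0.58
~(ψ /\ ψ) /\ ~~(~(~φ /\ ψ) /\ φ) = min(0.41, 0.58) = 0.41
~(~(ψ /\ ψ) /\ ~~(~(~φ /\ ψ) /\ φ)) = 1 − 0.41 = 0.59

0.59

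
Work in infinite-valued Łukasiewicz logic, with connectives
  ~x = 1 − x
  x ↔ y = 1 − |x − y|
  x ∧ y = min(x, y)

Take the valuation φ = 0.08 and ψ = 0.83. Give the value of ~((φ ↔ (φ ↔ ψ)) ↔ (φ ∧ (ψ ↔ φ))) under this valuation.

0.75

φ ↔ ψ = 1 − |0.08 − 0.83| = 1 − 0.75 = 0.25
φ ↔ (φ ↔ ψ) = 1 − |0.08 − 0.25| = 1 − 0.17 = 0.83
ψ ↔ φ = 1 − |0.83 − 0.08| = 1 − 0.75 = 0.25
φ ∧ (ψ ↔ φ) = min(0.08, 0.25) = 0.08
(φ ↔ (φ ↔ ψ)) ↔ (φ ∧ (ψ ↔ φ)) = 1 − |0.83 − 0.08| = 1 − 0.75 = 0.25
~((φ ↔ (φ ↔ ψ)) ↔ (φ ∧ (ψ ↔ φ))) = 1 − 0.25 = 0.75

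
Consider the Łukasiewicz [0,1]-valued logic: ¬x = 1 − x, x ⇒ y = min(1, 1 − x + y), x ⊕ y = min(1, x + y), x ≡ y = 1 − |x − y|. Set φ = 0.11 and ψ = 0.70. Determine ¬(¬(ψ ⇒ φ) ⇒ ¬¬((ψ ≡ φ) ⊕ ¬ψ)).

ψ ⇒ φ = min(1, 1 − 0.70 + 0.11) = min(1, 0.41) = 0.41
¬(ψ ⇒ φ) = 1 − 0.41 = 0.59
ψ ≡ φ = 1 − |0.70 − 0.11| = 1 − 0.59 = 0.41
¬ψ = 1 − 0.70 = 0.30
(ψ ≡ φ) ⊕ ¬ψ = min(1, 0.41 + 0.30) = min(1, 0.71) = 0.71
¬((ψ ≡ φ) ⊕ ¬ψ) = 1 − 0.71 = 0.29
¬¬((ψ ≡ φ) ⊕ ¬ψ) = 1 − 0.29 = 0.71
¬(ψ ⇒ φ) ⇒ ¬¬((ψ ≡ φ) ⊕ ¬ψ) = min(1, 1 − 0.59 + 0.71) = min(1, 1.12) = 1.00
¬(¬(ψ ⇒ φ) ⇒ ¬¬((ψ ≡ φ) ⊕ ¬ψ)) = 1 − 1.00 = 0.00

0.00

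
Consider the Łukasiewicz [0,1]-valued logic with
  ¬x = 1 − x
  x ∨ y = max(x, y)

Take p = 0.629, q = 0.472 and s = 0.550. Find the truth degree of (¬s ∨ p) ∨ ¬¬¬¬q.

¬s = 1 − 0.550 = 0.450
¬s ∨ p = max(0.450, 0.629) = 0.629
¬q = 1 − 0.472 = 0.528
¬¬q = 1 − 0.528 = 0.472
¬¬¬q = 1 − 0.472 = 0.528
¬¬¬¬q = 1 − 0.528 = 0.472
(¬s ∨ p) ∨ ¬¬¬¬q = max(0.629, 0.472) = 0.629

0.629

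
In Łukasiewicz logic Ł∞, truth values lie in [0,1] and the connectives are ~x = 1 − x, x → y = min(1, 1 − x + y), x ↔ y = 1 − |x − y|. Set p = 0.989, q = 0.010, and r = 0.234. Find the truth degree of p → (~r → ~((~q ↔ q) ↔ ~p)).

0.254

~r = 1 − 0.234 = 0.766
~q = 1 − 0.010 = 0.990
~q ↔ q = 1 − |0.990 − 0.010| = 1 − 0.980 = 0.020
~p = 1 − 0.989 = 0.011
(~q ↔ q) ↔ ~p = 1 − |0.020 − 0.011| = 1 − 0.009 = 0.991
~((~q ↔ q) ↔ ~p) = 1 − 0.991 = 0.009
~r → ~((~q ↔ q) ↔ ~p) = min(1, 1 − 0.766 + 0.009) = min(1, 0.243) = 0.243
p → (~r → ~((~q ↔ q) ↔ ~p)) = min(1, 1 − 0.989 + 0.243) = min(1, 0.254) = 0.254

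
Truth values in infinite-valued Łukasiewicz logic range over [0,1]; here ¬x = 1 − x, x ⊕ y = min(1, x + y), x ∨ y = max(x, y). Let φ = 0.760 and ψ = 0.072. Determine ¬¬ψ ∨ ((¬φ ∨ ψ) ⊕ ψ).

0.312

¬ψ = 1 − 0.072 = 0.928
¬¬ψ = 1 − 0.928 = 0.072
¬φ = 1 − 0.760 = 0.240
¬φ ∨ ψ = max(0.240, 0.072) = 0.240
(¬φ ∨ ψ) ⊕ ψ = min(1, 0.240 + 0.072) = min(1, 0.312) = 0.312
¬¬ψ ∨ ((¬φ ∨ ψ) ⊕ ψ) = max(0.072, 0.312) = 0.312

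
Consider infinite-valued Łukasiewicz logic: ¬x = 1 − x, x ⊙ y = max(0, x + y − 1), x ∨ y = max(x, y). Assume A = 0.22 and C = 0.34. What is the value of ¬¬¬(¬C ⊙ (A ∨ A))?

¬C = 1 − 0.34 = 0.66
A ∨ A = max(0.22, 0.22) = 0.22
¬C ⊙ (A ∨ A) = max(0, 0.66 + 0.22 − 1) = max(0, -0.12) = 0.00
¬(¬C ⊙ (A ∨ A)) = 1 − 0.00 = 1.00
¬¬(¬C ⊙ (A ∨ A)) = 1 − 1.00 = 0.00
¬¬¬(¬C ⊙ (A ∨ A)) = 1 − 0.00 = 1.00

1.00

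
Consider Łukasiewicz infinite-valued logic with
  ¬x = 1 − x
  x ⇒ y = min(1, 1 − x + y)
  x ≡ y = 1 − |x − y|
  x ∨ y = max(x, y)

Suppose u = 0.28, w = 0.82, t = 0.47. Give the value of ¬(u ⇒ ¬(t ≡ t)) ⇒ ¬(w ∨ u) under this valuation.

0.90

t ≡ t = 1 − |0.47 − 0.47| = 1 − 0.00 = 1.00
¬(t ≡ t) = 1 − 1.00 = 0.00
u ⇒ ¬(t ≡ t) = min(1, 1 − 0.28 + 0.00) = min(1, 0.72) = 0.72
¬(u ⇒ ¬(t ≡ t)) = 1 − 0.72 = 0.28
w ∨ u = max(0.82, 0.28) = 0.82
¬(w ∨ u) = 1 − 0.82 = 0.18
¬(u ⇒ ¬(t ≡ t)) ⇒ ¬(w ∨ u) = min(1, 1 − 0.28 + 0.18) = min(1, 0.90) = 0.90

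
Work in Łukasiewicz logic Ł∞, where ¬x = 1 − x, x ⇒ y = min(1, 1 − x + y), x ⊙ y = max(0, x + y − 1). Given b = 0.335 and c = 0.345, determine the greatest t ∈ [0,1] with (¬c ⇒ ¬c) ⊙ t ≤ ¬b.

¬c = 1 − 0.345 = 0.655
¬c ⇒ ¬c = min(1, 1 − 0.655 + 0.655) = min(1, 1.000) = 1.000
So the left factor is ¬c ⇒ ¬c = 1.000.
¬b = 1 − 0.335 = 0.665
So the right-hand bound is ¬b = 0.665.
The residuum of the Łukasiewicz t-norm gives the supremum: min(1, 1 − 1.000 + 0.665).
1 − 1.000 + 0.665 = 0.665, so t = min(1, 0.665) = 0.665.
Check: 1.000 ⊙ 0.665 = max(0, 0.665) = 0.665 ≤ 0.665.

0.665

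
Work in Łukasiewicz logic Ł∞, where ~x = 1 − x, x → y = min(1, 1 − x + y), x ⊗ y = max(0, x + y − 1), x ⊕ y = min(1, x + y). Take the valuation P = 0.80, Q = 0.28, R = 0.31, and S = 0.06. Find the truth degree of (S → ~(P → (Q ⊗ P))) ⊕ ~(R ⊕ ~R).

1.00

Q ⊗ P = max(0, 0.28 + 0.80 − 1) = max(0, 0.08) = 0.08
P → (Q ⊗ P) = min(1, 1 − 0.80 + 0.08) = min(1, 0.28) = 0.28
~(P → (Q ⊗ P)) = 1 − 0.28 = 0.72
S → ~(P → (Q ⊗ P)) = min(1, 1 − 0.06 + 0.72) = min(1, 1.66) = 1.00
~R = 1 − 0.31 = 0.69
R ⊕ ~R = min(1, 0.31 + 0.69) = min(1, 1.00) = 1.00
~(R ⊕ ~R) = 1 − 1.00 = 0.00
(S → ~(P → (Q ⊗ P))) ⊕ ~(R ⊕ ~R) = min(1, 1.00 + 0.00) = min(1, 1.00) = 1.00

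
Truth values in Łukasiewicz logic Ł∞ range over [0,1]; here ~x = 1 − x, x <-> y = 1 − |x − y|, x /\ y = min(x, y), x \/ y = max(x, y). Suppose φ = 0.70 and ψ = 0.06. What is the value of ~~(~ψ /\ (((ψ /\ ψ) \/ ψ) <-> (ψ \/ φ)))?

~ψ = 1 − 0.06 = 0.94
ψ /\ ψ = min(0.06, 0.06) = 0.06
(ψ /\ ψ) \/ ψ = max(0.06, 0.06) = 0.06
ψ \/ φ = max(0.06, 0.70) = 0.70
((ψ /\ ψ) \/ ψ) <-> (ψ \/ φ) = 1 − |0.06 − 0.70| = 1 − 0.64 = 0.36
~ψ /\ (((ψ /\ ψ) \/ ψ) <-> (ψ \/ φ)) = min(0.94, 0.36) = 0.36
~(~ψ /\ (((ψ /\ ψ) \/ ψ) <-> (ψ \/ φ))) = 1 − 0.36 = 0.64
~~(~ψ /\ (((ψ /\ ψ) \/ ψ) <-> (ψ \/ φ))) = 1 − 0.64 = 0.36

0.36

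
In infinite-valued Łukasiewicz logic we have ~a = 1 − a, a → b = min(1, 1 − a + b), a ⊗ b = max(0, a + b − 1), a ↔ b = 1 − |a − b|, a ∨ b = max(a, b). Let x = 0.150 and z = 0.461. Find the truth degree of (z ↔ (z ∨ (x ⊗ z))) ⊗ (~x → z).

x ⊗ z = max(0, 0.150 + 0.461 − 1) = max(0, -0.389) = 0.000
z ∨ (x ⊗ z) = max(0.461, 0.000) = 0.461
z ↔ (z ∨ (x ⊗ z)) = 1 − |0.461 − 0.461| = 1 − 0.000 = 1.000
~x = 1 − 0.150 = 0.850
~x → z = min(1, 1 − 0.850 + 0.461) = min(1, 0.611) = 0.611
(z ↔ (z ∨ (x ⊗ z))) ⊗ (~x → z) = max(0, 1.000 + 0.611 − 1) = max(0, 0.611) = 0.611

0.611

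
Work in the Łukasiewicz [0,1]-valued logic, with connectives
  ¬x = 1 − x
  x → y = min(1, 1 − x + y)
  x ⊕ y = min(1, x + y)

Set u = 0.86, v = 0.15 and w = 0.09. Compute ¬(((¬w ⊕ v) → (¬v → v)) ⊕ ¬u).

¬w = 1 − 0.09 = 0.91
¬w ⊕ v = min(1, 0.91 + 0.15) = min(1, 1.06) = 1.00
¬v = 1 − 0.15 = 0.85
¬v → v = min(1, 1 − 0.85 + 0.15) = min(1, 0.30) = 0.30
(¬w ⊕ v) → (¬v → v) = min(1, 1 − 1.00 + 0.30) = min(1, 0.30) = 0.30
¬u = 1 − 0.86 = 0.14
((¬w ⊕ v) → (¬v → v)) ⊕ ¬u = min(1, 0.30 + 0.14) = min(1, 0.44) = 0.44
¬(((¬w ⊕ v) → (¬v → v)) ⊕ ¬u) = 1 − 0.44 = 0.56

0.56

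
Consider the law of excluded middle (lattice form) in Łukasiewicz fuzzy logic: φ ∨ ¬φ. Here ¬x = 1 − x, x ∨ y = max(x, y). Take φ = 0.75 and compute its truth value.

0.75

¬φ = 1 − 0.75 = 0.25
φ ∨ ¬φ = max(0.75, 0.25) = 0.75
(The value 0.75 < 1 shows this instance is not satisfied; not a Ł∞-tautology — its value is max(a, 1−a).)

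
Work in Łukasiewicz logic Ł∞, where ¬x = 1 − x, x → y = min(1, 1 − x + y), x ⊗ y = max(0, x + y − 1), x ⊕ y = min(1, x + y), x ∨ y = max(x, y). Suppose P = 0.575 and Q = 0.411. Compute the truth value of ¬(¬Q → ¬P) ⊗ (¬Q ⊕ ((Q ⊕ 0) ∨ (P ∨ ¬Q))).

¬Q = 1 − 0.411 = 0.589
¬P = 1 − 0.575 = 0.425
¬Q → ¬P = min(1, 1 − 0.589 + 0.425) = min(1, 0.836) = 0.836
¬(¬Q → ¬P) = 1 − 0.836 = 0.164
Q ⊕ 0 = min(1, 0.411 + 0.000) = min(1, 0.411) = 0.411
P ∨ ¬Q = max(0.575, 0.589) = 0.589
(Q ⊕ 0) ∨ (P ∨ ¬Q) = max(0.411, 0.589) = 0.589
¬Q ⊕ ((Q ⊕ 0) ∨ (P ∨ ¬Q)) = min(1, 0.589 + 0.589) = min(1, 1.178) = 1.000
¬(¬Q → ¬P) ⊗ (¬Q ⊕ ((Q ⊕ 0) ∨ (P ∨ ¬Q))) = max(0, 0.164 + 1.000 − 1) = max(0, 0.164) = 0.164

0.164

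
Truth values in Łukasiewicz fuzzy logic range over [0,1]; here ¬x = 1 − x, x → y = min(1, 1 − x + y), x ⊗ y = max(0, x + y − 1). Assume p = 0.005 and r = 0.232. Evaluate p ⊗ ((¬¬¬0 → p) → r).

¬0 = 1 − 0.000 = 1.000
¬¬0 = 1 − 1.000 = 0.000
¬¬¬0 = 1 − 0.000 = 1.000
¬¬¬0 → p = min(1, 1 − 1.000 + 0.005) = min(1, 0.005) = 0.005
(¬¬¬0 → p) → r = min(1, 1 − 0.005 + 0.232) = min(1, 1.227) = 1.000
p ⊗ ((¬¬¬0 → p) → r) = max(0, 0.005 + 1.000 − 1) = max(0, 0.005) = 0.005

0.005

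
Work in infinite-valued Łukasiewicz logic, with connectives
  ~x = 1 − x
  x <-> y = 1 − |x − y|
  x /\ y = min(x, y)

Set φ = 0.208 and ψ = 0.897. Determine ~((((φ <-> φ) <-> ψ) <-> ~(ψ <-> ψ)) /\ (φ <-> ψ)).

0.897

φ <-> φ = 1 − |0.208 − 0.208| = 1 − 0.000 = 1.000
(φ <-> φ) <-> ψ = 1 − |1.000 − 0.897| = 1 − 0.103 = 0.897
ψ <-> ψ = 1 − |0.897 − 0.897| = 1 − 0.000 = 1.000
~(ψ <-> ψ) = 1 − 1.000 = 0.000
((φ <-> φ) <-> ψ) <-> ~(ψ <-> ψ) = 1 − |0.897 − 0.000| = 1 − 0.897 = 0.103
φ <-> ψ = 1 − |0.208 − 0.897| = 1 − 0.689 = 0.311
(((φ <-> φ) <-> ψ) <-> ~(ψ <-> ψ)) /\ (φ <-> ψ) = min(0.103, 0.311) = 0.103
~((((φ <-> φ) <-> ψ) <-> ~(ψ <-> ψ)) /\ (φ <-> ψ)) = 1 − 0.103 = 0.897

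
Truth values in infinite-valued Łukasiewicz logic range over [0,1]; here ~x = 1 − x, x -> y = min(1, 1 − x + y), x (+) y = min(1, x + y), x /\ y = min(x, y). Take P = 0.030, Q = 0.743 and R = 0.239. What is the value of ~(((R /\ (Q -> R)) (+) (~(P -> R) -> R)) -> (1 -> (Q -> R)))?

0.504

Q -> R = min(1, 1 − 0.743 + 0.239) = min(1, 0.496) = 0.496
R /\ (Q -> R) = min(0.239, 0.496) = 0.239
P -> R = min(1, 1 − 0.030 + 0.239) = min(1, 1.209) = 1.000
~(P -> R) = 1 − 1.000 = 0.000
~(P -> R) -> R = min(1, 1 − 0.000 + 0.239) = min(1, 1.239) = 1.000
(R /\ (Q -> R)) (+) (~(P -> R) -> R) = min(1, 0.239 + 1.000) = min(1, 1.239) = 1.000
1 -> (Q -> R) = min(1, 1 − 1.000 + 0.496) = min(1, 0.496) = 0.496
((R /\ (Q -> R)) (+) (~(P -> R) -> R)) -> (1 -> (Q -> R)) = min(1, 1 − 1.000 + 0.496) = min(1, 0.496) = 0.496
~(((R /\ (Q -> R)) (+) (~(P -> R) -> R)) -> (1 -> (Q -> R))) = 1 − 0.496 = 0.504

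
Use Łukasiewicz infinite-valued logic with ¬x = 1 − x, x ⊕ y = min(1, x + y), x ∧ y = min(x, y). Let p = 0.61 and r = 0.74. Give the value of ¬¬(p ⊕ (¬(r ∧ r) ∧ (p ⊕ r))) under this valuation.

r ∧ r = min(0.74, 0.74) = 0.74
¬(r ∧ r) = 1 − 0.74 = 0.26
p ⊕ r = min(1, 0.61 + 0.74) = min(1, 1.35) = 1.00
¬(r ∧ r) ∧ (p ⊕ r) = min(0.26, 1.00) = 0.26
p ⊕ (¬(r ∧ r) ∧ (p ⊕ r)) = min(1, 0.61 + 0.26) = min(1, 0.87) = 0.87
¬(p ⊕ (¬(r ∧ r) ∧ (p ⊕ r))) = 1 − 0.87 = 0.13
¬¬(p ⊕ (¬(r ∧ r) ∧ (p ⊕ r))) = 1 − 0.13 = 0.87

0.87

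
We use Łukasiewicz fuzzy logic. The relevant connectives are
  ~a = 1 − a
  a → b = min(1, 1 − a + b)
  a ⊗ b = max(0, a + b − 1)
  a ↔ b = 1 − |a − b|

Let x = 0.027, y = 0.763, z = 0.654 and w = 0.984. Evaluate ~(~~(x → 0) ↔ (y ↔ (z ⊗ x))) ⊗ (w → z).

x → 0 = min(1, 1 − 0.027 + 0.000) = min(1, 0.973) = 0.973
~(x → 0) = 1 − 0.973 = 0.027
~~(x → 0) = 1 − 0.027 = 0.973
z ⊗ x = max(0, 0.654 + 0.027 − 1) = max(0, -0.319) = 0.000
y ↔ (z ⊗ x) = 1 − |0.763 − 0.000| = 1 − 0.763 = 0.237
~~(x → 0) ↔ (y ↔ (z ⊗ x)) = 1 − |0.973 − 0.237| = 1 − 0.736 = 0.264
~(~~(x → 0) ↔ (y ↔ (z ⊗ x))) = 1 − 0.264 = 0.736
w → z = min(1, 1 − 0.984 + 0.654) = min(1, 0.670) = 0.670
~(~~(x → 0) ↔ (y ↔ (z ⊗ x))) ⊗ (w → z) = max(0, 0.736 + 0.670 − 1) = max(0, 0.406) = 0.406

0.406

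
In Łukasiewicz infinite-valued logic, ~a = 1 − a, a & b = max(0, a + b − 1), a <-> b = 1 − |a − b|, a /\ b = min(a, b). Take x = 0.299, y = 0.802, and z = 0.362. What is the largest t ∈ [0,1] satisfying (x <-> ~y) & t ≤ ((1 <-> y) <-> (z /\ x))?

~y = 1 − 0.802 = 0.198
x <-> ~y = 1 − |0.299 − 0.198| = 1 − 0.101 = 0.899
So the left factor is x <-> ~y = 0.899.
1 <-> y = 1 − |1.000 − 0.802| = 1 − 0.198 = 0.802
z /\ x = min(0.362, 0.299) = 0.299
(1 <-> y) <-> (z /\ x) = 1 − |0.802 − 0.299| = 1 − 0.503 = 0.497
So the right-hand bound is (1 <-> y) <-> (z /\ x) = 0.497.
The residuum of the Łukasiewicz t-norm gives the supremum: min(1, 1 − 0.899 + 0.497).
1 − 0.899 + 0.497 = 0.598, so t = min(1, 0.598) = 0.598.
Check: 0.899 & 0.598 = max(0, 0.497) = 0.497 ≤ 0.497.

0.598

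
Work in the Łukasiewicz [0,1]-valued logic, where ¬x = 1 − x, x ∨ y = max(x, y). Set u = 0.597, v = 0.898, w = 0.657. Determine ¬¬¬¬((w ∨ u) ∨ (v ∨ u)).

0.898

w ∨ u = max(0.657, 0.597) = 0.657
v ∨ u = max(0.898, 0.597) = 0.898
(w ∨ u) ∨ (v ∨ u) = max(0.657, 0.898) = 0.898
¬((w ∨ u) ∨ (v ∨ u)) = 1 − 0.898 = 0.102
¬¬((w ∨ u) ∨ (v ∨ u)) = 1 − 0.102 = 0.898
¬¬¬((w ∨ u) ∨ (v ∨ u)) = 1 − 0.898 = 0.102
¬¬¬¬((w ∨ u) ∨ (v ∨ u)) = 1 − 0.102 = 0.898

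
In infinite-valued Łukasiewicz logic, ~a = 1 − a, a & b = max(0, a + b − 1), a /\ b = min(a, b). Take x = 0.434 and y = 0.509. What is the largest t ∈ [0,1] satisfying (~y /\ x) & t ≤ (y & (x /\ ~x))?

0.566

~y = 1 − 0.509 = 0.491
~y /\ x = min(0.491, 0.434) = 0.434
So the left factor is ~y /\ x = 0.434.
~x = 1 − 0.434 = 0.566
x /\ ~x = min(0.434, 0.566) = 0.434
y & (x /\ ~x) = max(0, 0.509 + 0.434 − 1) = max(0, -0.057) = 0.000
So the right-hand bound is y & (x /\ ~x) = 0.000.
The residuum of the Łukasiewicz t-norm gives the supremum: min(1, 1 − 0.434 + 0.000).
1 − 0.434 + 0.000 = 0.566, so t = min(1, 0.566) = 0.566.
Check: 0.434 & 0.566 = max(0, 0.000) = 0.000 ≤ 0.000.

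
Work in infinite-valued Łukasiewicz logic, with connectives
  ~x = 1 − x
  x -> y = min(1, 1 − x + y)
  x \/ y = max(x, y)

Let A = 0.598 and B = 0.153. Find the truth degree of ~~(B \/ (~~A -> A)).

~A = 1 − 0.598 = 0.402
~~A = 1 − 0.402 = 0.598
~~A -> A = min(1, 1 − 0.598 + 0.598) = min(1, 1.000) = 1.000
B \/ (~~A -> A) = max(0.153, 1.000) = 1.000
~(B \/ (~~A -> A)) = 1 − 1.000 = 0.000
~~(B \/ (~~A -> A)) = 1 − 0.000 = 1.000

1.000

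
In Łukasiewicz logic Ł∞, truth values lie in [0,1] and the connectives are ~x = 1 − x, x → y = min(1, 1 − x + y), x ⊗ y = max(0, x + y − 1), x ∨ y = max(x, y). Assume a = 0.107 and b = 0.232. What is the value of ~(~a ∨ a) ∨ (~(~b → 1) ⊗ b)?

~a = 1 − 0.107 = 0.893
~a ∨ a = max(0.893, 0.107) = 0.893
~(~a ∨ a) = 1 − 0.893 = 0.107
~b = 1 − 0.232 = 0.768
~b → 1 = min(1, 1 − 0.768 + 1.000) = min(1, 1.232) = 1.000
~(~b → 1) = 1 − 1.000 = 0.000
~(~b → 1) ⊗ b = max(0, 0.000 + 0.232 − 1) = max(0, -0.768) = 0.000
~(~a ∨ a) ∨ (~(~b → 1) ⊗ b) = max(0.107, 0.000) = 0.107

0.107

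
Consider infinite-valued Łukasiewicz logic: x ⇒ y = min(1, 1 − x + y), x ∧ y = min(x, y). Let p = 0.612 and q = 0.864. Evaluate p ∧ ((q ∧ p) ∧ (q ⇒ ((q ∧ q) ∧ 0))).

q ∧ p = min(0.864, 0.612) = 0.612
q ∧ q = min(0.864, 0.864) = 0.864
(q ∧ q) ∧ 0 = min(0.864, 0.000) = 0.000
q ⇒ ((q ∧ q) ∧ 0) = min(1, 1 − 0.864 + 0.000) = min(1, 0.136) = 0.136
(q ∧ p) ∧ (q ⇒ ((q ∧ q) ∧ 0)) = min(0.612, 0.136) = 0.136
p ∧ ((q ∧ p) ∧ (q ⇒ ((q ∧ q) ∧ 0))) = min(0.612, 0.136) = 0.136

0.136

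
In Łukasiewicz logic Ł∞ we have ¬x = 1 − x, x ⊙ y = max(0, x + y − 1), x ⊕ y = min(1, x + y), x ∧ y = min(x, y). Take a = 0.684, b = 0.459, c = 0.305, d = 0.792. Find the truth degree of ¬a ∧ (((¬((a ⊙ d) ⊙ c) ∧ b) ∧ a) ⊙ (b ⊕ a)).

¬a = 1 − 0.684 = 0.316
a ⊙ d = max(0, 0.684 + 0.792 − 1) = max(0, 0.476) = 0.476
(a ⊙ d) ⊙ c = max(0, 0.476 + 0.305 − 1) = max(0, -0.219) = 0.000
¬((a ⊙ d) ⊙ c) = 1 − 0.000 = 1.000
¬((a ⊙ d) ⊙ c) ∧ b = min(1.000, 0.459) = 0.459
(¬((a ⊙ d) ⊙ c) ∧ b) ∧ a = min(0.459, 0.684) = 0.459
b ⊕ a = min(1, 0.459 + 0.684) = min(1, 1.143) = 1.000
((¬((a ⊙ d) ⊙ c) ∧ b) ∧ a) ⊙ (b ⊕ a) = max(0, 0.459 + 1.000 − 1) = max(0, 0.459) = 0.459
¬a ∧ (((¬((a ⊙ d) ⊙ c) ∧ b) ∧ a) ⊙ (b ⊕ a)) = min(0.316, 0.459) = 0.316

0.316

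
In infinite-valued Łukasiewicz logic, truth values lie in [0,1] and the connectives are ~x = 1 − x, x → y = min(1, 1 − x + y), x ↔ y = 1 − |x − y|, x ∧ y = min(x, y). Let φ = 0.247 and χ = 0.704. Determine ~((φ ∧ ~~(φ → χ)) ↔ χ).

0.457

φ → χ = min(1, 1 − 0.247 + 0.704) = min(1, 1.457) = 1.000
~(φ → χ) = 1 − 1.000 = 0.000
~~(φ → χ) = 1 − 0.000 = 1.000
φ ∧ ~~(φ → χ) = min(0.247, 1.000) = 0.247
(φ ∧ ~~(φ → χ)) ↔ χ = 1 − |0.247 − 0.704| = 1 − 0.457 = 0.543
~((φ ∧ ~~(φ → χ)) ↔ χ) = 1 − 0.543 = 0.457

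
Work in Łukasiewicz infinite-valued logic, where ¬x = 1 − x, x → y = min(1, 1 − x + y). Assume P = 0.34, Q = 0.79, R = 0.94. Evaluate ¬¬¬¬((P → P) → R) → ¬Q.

0.27

P → P = min(1, 1 − 0.34 + 0.34) = min(1, 1.00) = 1.00
(P → P) → R = min(1, 1 − 1.00 + 0.94) = min(1, 0.94) = 0.94
¬((P → P) → R) = 1 − 0.94 = 0.06
¬¬((P → P) → R) = 1 − 0.06 = 0.94
¬¬¬((P → P) → R) = 1 − 0.94 = 0.06
¬¬¬¬((P → P) → R) = 1 − 0.06 = 0.94
¬Q = 1 − 0.79 = 0.21
¬¬¬¬((P → P) → R) → ¬Q = min(1, 1 − 0.94 + 0.21) = min(1, 0.27) = 0.27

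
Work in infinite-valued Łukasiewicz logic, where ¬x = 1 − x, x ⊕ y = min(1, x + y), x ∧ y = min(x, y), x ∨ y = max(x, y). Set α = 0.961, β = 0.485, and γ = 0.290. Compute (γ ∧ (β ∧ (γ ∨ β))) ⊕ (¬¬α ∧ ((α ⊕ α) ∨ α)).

1.000

γ ∨ β = max(0.290, 0.485) = 0.485
β ∧ (γ ∨ β) = min(0.485, 0.485) = 0.485
γ ∧ (β ∧ (γ ∨ β)) = min(0.290, 0.485) = 0.290
¬α = 1 − 0.961 = 0.039
¬¬α = 1 − 0.039 = 0.961
α ⊕ α = min(1, 0.961 + 0.961) = min(1, 1.922) = 1.000
(α ⊕ α) ∨ α = max(1.000, 0.961) = 1.000
¬¬α ∧ ((α ⊕ α) ∨ α) = min(0.961, 1.000) = 0.961
(γ ∧ (β ∧ (γ ∨ β))) ⊕ (¬¬α ∧ ((α ⊕ α) ∨ α)) = min(1, 0.290 + 0.961) = min(1, 1.251) = 1.000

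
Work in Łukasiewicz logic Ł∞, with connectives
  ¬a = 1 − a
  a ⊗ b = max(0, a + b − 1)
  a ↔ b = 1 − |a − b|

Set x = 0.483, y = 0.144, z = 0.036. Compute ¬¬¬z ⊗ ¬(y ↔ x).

0.303

¬z = 1 − 0.036 = 0.964
¬¬z = 1 − 0.964 = 0.036
¬¬¬z = 1 − 0.036 = 0.964
y ↔ x = 1 − |0.144 − 0.483| = 1 − 0.339 = 0.661
¬(y ↔ x) = 1 − 0.661 = 0.339
¬¬¬z ⊗ ¬(y ↔ x) = max(0, 0.964 + 0.339 − 1) = max(0, 0.303) = 0.303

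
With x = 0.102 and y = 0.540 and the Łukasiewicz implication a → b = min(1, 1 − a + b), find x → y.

1.000

x → y = min(1, 1 − 0.102 + 0.540) = min(1, 1.438) = 1.000
For comparison, the Gödel implication (1 if a ≤ b else b) would give 1.000.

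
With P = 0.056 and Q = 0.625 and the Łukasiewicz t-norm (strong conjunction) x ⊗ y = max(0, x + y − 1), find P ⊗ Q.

0.000

P ⊗ Q = max(0, 0.056 + 0.625 − 1) = max(0, -0.319) = 0.000
For comparison, the Gödel (minimum) t-norm min(x, y) would give 0.056.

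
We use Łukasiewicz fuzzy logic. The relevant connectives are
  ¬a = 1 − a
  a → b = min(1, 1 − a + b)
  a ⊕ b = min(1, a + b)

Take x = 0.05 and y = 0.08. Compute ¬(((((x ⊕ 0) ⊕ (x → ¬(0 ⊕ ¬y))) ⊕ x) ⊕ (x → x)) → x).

0.95

x ⊕ 0 = min(1, 0.05 + 0.00) = min(1, 0.05) = 0.05
¬y = 1 − 0.08 = 0.92
0 ⊕ ¬y = min(1, 0.00 + 0.92) = min(1, 0.92) = 0.92
¬(0 ⊕ ¬y) = 1 − 0.92 = 0.08
x → ¬(0 ⊕ ¬y) = min(1, 1 − 0.05 + 0.08) = min(1, 1.03) = 1.00
(x ⊕ 0) ⊕ (x → ¬(0 ⊕ ¬y)) = min(1, 0.05 + 1.00) = min(1, 1.05) = 1.00
((x ⊕ 0) ⊕ (x → ¬(0 ⊕ ¬y))) ⊕ x = min(1, 1.00 + 0.05) = min(1, 1.05) = 1.00
x → x = min(1, 1 − 0.05 + 0.05) = min(1, 1.00) = 1.00
(((x ⊕ 0) ⊕ (x → ¬(0 ⊕ ¬y))) ⊕ x) ⊕ (x → x) = min(1, 1.00 + 1.00) = min(1, 2.00) = 1.00
((((x ⊕ 0) ⊕ (x → ¬(0 ⊕ ¬y))) ⊕ x) ⊕ (x → x)) → x = min(1, 1 − 1.00 + 0.05) = min(1, 0.05) = 0.05
¬(((((x ⊕ 0) ⊕ (x → ¬(0 ⊕ ¬y))) ⊕ x) ⊕ (x → x)) → x) = 1 − 0.05 = 0.95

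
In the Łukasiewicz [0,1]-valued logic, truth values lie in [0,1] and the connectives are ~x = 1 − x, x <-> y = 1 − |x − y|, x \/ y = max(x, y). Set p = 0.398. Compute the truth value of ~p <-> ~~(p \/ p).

~p = 1 − 0.398 = 0.602
p \/ p = max(0.398, 0.398) = 0.398
~(p \/ p) = 1 − 0.398 = 0.602
~~(p \/ p) = 1 − 0.602 = 0.398
~p <-> ~~(p \/ p) = 1 − |0.602 − 0.398| = 1 − 0.204 = 0.796

0.796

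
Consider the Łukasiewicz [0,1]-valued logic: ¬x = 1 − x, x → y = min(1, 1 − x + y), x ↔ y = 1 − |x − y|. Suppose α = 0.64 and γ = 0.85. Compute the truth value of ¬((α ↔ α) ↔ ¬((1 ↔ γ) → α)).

0.79

α ↔ α = 1 − |0.64 − 0.64| = 1 − 0.00 = 1.00
1 ↔ γ = 1 − |1.00 − 0.85| = 1 − 0.15 = 0.85
(1 ↔ γ) → α = min(1, 1 − 0.85 + 0.64) = min(1, 0.79) = 0.79
¬((1 ↔ γ) → α) = 1 − 0.79 = 0.21
(α ↔ α) ↔ ¬((1 ↔ γ) → α) = 1 − |1.00 − 0.21| = 1 − 0.79 = 0.21
¬((α ↔ α) ↔ ¬((1 ↔ γ) → α)) = 1 − 0.21 = 0.79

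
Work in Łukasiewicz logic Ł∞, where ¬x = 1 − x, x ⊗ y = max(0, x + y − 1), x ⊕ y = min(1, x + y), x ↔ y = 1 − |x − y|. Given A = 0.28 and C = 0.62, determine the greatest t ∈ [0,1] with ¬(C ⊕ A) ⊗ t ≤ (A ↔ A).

1.00

C ⊕ A = min(1, 0.62 + 0.28) = min(1, 0.90) = 0.90
¬(C ⊕ A) = 1 − 0.90 = 0.10
So the left factor is ¬(C ⊕ A) = 0.10.
A ↔ A = 1 − |0.28 − 0.28| = 1 − 0.00 = 1.00
So the right-hand bound is A ↔ A = 1.00.
The residuum of the Łukasiewicz t-norm gives the supremum: min(1, 1 − 0.10 + 1.00).
1 − 0.10 + 1.00 = 1.90, so t = min(1, 1.90) = 1.00.
Check: 0.10 ⊗ 1.00 = max(0, 0.10) = 0.10 ≤ 1.00.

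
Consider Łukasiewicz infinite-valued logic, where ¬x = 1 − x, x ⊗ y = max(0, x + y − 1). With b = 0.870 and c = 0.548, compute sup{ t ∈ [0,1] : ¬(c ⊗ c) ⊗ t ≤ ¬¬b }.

c ⊗ c = max(0, 0.548 + 0.548 − 1) = max(0, 0.096) = 0.096
¬(c ⊗ c) = 1 − 0.096 = 0.904
So the left factor is ¬(c ⊗ c) = 0.904.
¬b = 1 − 0.870 = 0.130
¬¬b = 1 − 0.130 = 0.870
So the right-hand bound is ¬¬b = 0.870.
The residuum of the Łukasiewicz t-norm gives the supremum: min(1, 1 − 0.904 + 0.870).
1 − 0.904 + 0.870 = 0.966, so t = min(1, 0.966) = 0.966.
Check: 0.904 ⊗ 0.966 = max(0, 0.870) = 0.870 ≤ 0.870.

0.966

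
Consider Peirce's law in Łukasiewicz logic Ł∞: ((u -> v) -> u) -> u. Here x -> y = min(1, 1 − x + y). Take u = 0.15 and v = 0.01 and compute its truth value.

u -> v = min(1, 1 − 0.15 + 0.01) = min(1, 0.86) = 0.86
(u -> v) -> u = min(1, 1 − 0.86 + 0.15) = min(1, 0.29) = 0.29
((u -> v) -> u) -> u = min(1, 1 − 0.29 + 0.15) = min(1, 0.86) = 0.86
(The value 0.86 < 1 shows this instance is not satisfied; not a Ł∞-tautology in general.)

0.86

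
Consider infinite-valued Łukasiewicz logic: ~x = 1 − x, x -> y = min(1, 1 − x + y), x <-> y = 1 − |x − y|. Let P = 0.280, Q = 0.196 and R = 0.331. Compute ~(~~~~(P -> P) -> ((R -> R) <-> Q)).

P -> P = min(1, 1 − 0.280 + 0.280) = min(1, 1.000) = 1.000
~(P -> P) = 1 − 1.000 = 0.000
~~(P -> P) = 1 − 0.000 = 1.000
~~~(P -> P) = 1 − 1.000 = 0.000
~~~~(P -> P) = 1 − 0.000 = 1.000
R -> R = min(1, 1 − 0.331 + 0.331) = min(1, 1.000) = 1.000
(R -> R) <-> Q = 1 − |1.000 − 0.196| = 1 − 0.804 = 0.196
~~~~(P -> P) -> ((R -> R) <-> Q) = min(1, 1 − 1.000 + 0.196) = min(1, 0.196) = 0.196
~(~~~~(P -> P) -> ((R -> R) <-> Q)) = 1 − 0.196 = 0.804

0.804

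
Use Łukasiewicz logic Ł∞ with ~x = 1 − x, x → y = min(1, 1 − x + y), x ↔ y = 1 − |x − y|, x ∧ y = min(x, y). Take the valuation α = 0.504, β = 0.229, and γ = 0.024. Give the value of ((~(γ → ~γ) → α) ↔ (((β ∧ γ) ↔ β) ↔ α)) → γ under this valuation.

~γ = 1 − 0.024 = 0.976
γ → ~γ = min(1, 1 − 0.024 + 0.976) = min(1, 1.952) = 1.000
~(γ → ~γ) = 1 − 1.000 = 0.000
~(γ → ~γ) → α = min(1, 1 − 0.000 + 0.504) = min(1, 1.504) = 1.000
β ∧ γ = min(0.229, 0.024) = 0.024
(β ∧ γ) ↔ β = 1 − |0.024 − 0.229| = 1 − 0.205 = 0.795
((β ∧ γ) ↔ β) ↔ α = 1 − |0.795 − 0.504| = 1 − 0.291 = 0.709
(~(γ → ~γ) → α) ↔ (((β ∧ γ) ↔ β) ↔ α) = 1 − |1.000 − 0.709| = 1 − 0.291 = 0.709
((~(γ → ~γ) → α) ↔ (((β ∧ γ) ↔ β) ↔ α)) → γ = min(1, 1 − 0.709 + 0.024) = min(1, 0.315) = 0.315

0.315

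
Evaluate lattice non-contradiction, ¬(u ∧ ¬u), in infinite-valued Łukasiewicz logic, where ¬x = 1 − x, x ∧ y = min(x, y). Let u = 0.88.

¬u = 1 − 0.88 = 0.12
u ∧ ¬u = min(0.88, 0.12) = 0.12
¬(u ∧ ¬u) = 1 − 0.12 = 0.88
(The value 0.88 < 1 shows this instance is not satisfied; not a Ł∞-tautology — its value is 1 − min(a, 1−a).)

0.88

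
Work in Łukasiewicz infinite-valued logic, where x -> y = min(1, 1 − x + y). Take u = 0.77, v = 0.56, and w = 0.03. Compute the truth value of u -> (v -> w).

0.70

v -> w = min(1, 1 − 0.56 + 0.03) = min(1, 0.47) = 0.47
u -> (v -> w) = min(1, 1 − 0.77 + 0.47) = min(1, 0.70) = 0.70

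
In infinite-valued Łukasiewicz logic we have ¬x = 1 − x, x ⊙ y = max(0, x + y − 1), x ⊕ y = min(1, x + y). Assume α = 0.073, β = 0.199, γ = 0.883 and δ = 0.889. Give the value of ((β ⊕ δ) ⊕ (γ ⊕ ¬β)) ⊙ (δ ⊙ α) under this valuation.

0.000

β ⊕ δ = min(1, 0.199 + 0.889) = min(1, 1.088) = 1.000
¬β = 1 − 0.199 = 0.801
γ ⊕ ¬β = min(1, 0.883 + 0.801) = min(1, 1.684) = 1.000
(β ⊕ δ) ⊕ (γ ⊕ ¬β) = min(1, 1.000 + 1.000) = min(1, 2.000) = 1.000
δ ⊙ α = max(0, 0.889 + 0.073 − 1) = max(0, -0.038) = 0.000
((β ⊕ δ) ⊕ (γ ⊕ ¬β)) ⊙ (δ ⊙ α) = max(0, 1.000 + 0.000 − 1) = max(0, 0.000) = 0.000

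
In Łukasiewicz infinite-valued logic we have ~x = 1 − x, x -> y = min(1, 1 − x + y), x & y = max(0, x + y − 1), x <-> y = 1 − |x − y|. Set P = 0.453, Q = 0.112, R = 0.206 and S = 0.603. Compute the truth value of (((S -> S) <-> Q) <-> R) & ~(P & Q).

0.906

S -> S = min(1, 1 − 0.603 + 0.603) = min(1, 1.000) = 1.000
(S -> S) <-> Q = 1 − |1.000 − 0.112| = 1 − 0.888 = 0.112
((S -> S) <-> Q) <-> R = 1 − |0.112 − 0.206| = 1 − 0.094 = 0.906
P & Q = max(0, 0.453 + 0.112 − 1) = max(0, -0.435) = 0.000
~(P & Q) = 1 − 0.000 = 1.000
(((S -> S) <-> Q) <-> R) & ~(P & Q) = max(0, 0.906 + 1.000 − 1) = max(0, 0.906) = 0.906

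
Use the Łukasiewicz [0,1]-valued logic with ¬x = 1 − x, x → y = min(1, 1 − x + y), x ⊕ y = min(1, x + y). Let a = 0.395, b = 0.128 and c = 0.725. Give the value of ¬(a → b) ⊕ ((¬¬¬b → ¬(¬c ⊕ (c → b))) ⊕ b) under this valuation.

a → b = min(1, 1 − 0.395 + 0.128) = min(1, 0.733) = 0.733
¬(a → b) = 1 − 0.733 = 0.267
¬b = 1 − 0.128 = 0.872
¬¬b = 1 − 0.872 = 0.128
¬¬¬b = 1 − 0.128 = 0.872
¬c = 1 − 0.725 = 0.275
c → b = min(1, 1 − 0.725 + 0.128) = min(1, 0.403) = 0.403
¬c ⊕ (c → b) = min(1, 0.275 + 0.403) = min(1, 0.678) = 0.678
¬(¬c ⊕ (c → b)) = 1 − 0.678 = 0.322
¬¬¬b → ¬(¬c ⊕ (c → b)) = min(1, 1 − 0.872 + 0.322) = min(1, 0.450) = 0.450
(¬¬¬b → ¬(¬c ⊕ (c → b))) ⊕ b = min(1, 0.450 + 0.128) = min(1, 0.578) = 0.578
¬(a → b) ⊕ ((¬¬¬b → ¬(¬c ⊕ (c → b))) ⊕ b) = min(1, 0.267 + 0.578) = min(1, 0.845) = 0.845

0.845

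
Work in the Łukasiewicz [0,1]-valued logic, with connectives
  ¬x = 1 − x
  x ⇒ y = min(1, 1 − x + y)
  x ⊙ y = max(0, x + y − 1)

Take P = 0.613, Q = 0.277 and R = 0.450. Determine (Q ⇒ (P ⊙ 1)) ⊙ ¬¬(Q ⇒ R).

1.000

P ⊙ 1 = max(0, 0.613 + 1.000 − 1) = max(0, 0.613) = 0.613
Q ⇒ (P ⊙ 1) = min(1, 1 − 0.277 + 0.613) = min(1, 1.336) = 1.000
Q ⇒ R = min(1, 1 − 0.277 + 0.450) = min(1, 1.173) = 1.000
¬(Q ⇒ R) = 1 − 1.000 = 0.000
¬¬(Q ⇒ R) = 1 − 0.000 = 1.000
(Q ⇒ (P ⊙ 1)) ⊙ ¬¬(Q ⇒ R) = max(0, 1.000 + 1.000 − 1) = max(0, 1.000) = 1.000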